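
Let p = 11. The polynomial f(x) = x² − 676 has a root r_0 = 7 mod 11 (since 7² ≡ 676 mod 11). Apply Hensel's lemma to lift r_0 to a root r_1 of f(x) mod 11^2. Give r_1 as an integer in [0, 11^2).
r_1 = 95 (mod 121)

Hensel's recurrence: r_{i+1} = r_i − f(r_i)·(f′(r_i))^{-1} mod 11^{i+2}, with f′(x) = 2x. Iterate:
  r_0 = 7 (mod 11)
  r_1 = 95 (mod 121)
Final: r_1 = 95, and one checks f(r_1) ≡ 0 mod 11^2.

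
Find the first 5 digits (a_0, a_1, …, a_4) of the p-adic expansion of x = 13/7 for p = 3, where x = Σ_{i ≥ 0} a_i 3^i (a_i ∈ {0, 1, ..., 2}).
(a_0, …, a_4) = (1, 2, 2, 0, 1)

v_3(13/7) = 0 (numerator and denominator both coprime to 3), so x ∈ ℤ_3^×. Compute digits iteratively via a_i = x_i mod 3, x_{i+1} = (x_i − a_i)/3, with x_0 = x:
  x_0 = 13/7;  a_0 = 1;  x_1 = (x_0 − 1)/3 = 2/7
  x_1 = 2/7;  a_1 = 2;  x_2 = (x_1 − 2)/3 = -4/7
  x_2 = -4/7;  a_2 = 2;  x_3 = (x_2 − 2)/3 = -6/7
  x_3 = -6/7;  a_3 = 0;  x_4 = (x_3 − 0)/3 = -2/7
  x_4 = -2/7;  a_4 = 1;  x_5 = (x_4 − 1)/3 = -3/7
Digits: (1, 2, 2, 0, 1).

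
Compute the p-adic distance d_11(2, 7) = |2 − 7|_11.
d_11(2, 7) = 1

Step 1 — x − y = 2 − 7 = -5. Step 2 — v_11(-5) = 0 (factor: -5 = −(11^0 · 5); the sign does not affect v_p). Step 3 — |x − y|_11 = 11^{0} = 1.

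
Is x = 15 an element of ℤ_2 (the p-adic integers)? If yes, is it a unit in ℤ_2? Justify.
x ∈ ℤ_2^× (unit); v_2(x) = 0

ℤ_2 = {x ∈ ℚ_2 : v_2(x) ≥ 0} and ℤ_2^× = {x ∈ ℤ_2 : v_2(x) = 0}. Here v_2(15) = v_2(num) − v_2(den) = 0; compare against these criteria.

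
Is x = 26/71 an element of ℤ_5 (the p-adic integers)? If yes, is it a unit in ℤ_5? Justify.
x ∈ ℤ_5^× (unit); v_5(x) = 0

ℤ_5 = {x ∈ ℚ_5 : v_5(x) ≥ 0} and ℤ_5^× = {x ∈ ℤ_5 : v_5(x) = 0}. Here v_5(26/71) = v_5(num) − v_5(den) = 0; compare against these criteria.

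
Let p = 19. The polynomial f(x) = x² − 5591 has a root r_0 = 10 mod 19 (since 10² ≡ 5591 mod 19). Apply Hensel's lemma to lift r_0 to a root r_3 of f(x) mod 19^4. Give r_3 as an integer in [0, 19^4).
r_3 = 46294 (mod 130321)

Hensel's recurrence: r_{i+1} = r_i − f(r_i)·(f′(r_i))^{-1} mod 19^{i+2}, with f′(x) = 2x. Iterate:
  r_0 = 10 (mod 19)
  r_1 = 86 (mod 361)
  r_2 = 5140 (mod 6859)
  r_3 = 46294 (mod 130321)
Final: r_3 = 46294, and one checks f(r_3) ≡ 0 mod 19^4.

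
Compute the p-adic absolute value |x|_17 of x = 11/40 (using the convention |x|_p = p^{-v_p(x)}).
|11/40|_17 = 1

Step 1 — compute v_17(x) by factoring powers of 17 out of the numerator and denominator: v_17(11/40) = 0. Step 2 — apply |x|_p = p^{-v_p(x)} = 17^{0} = 1.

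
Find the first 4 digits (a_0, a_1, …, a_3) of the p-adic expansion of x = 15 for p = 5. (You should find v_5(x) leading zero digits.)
(a_0, …, a_3) = (0, 3, 0, 0)

v_5(15) = 1, so a_0 = ... = a_0 = 0. Factor out: x = 5^1 · u with u = 3 a unit in ℤ_5. Expand u iteratively via a_{v+i} = u_i mod 5, u_{i+1} = (u_i − a_{v+i})/5:
  u_0 = 3;  a_1 = 3;  u_1 = (u_0 − 3)/5 = 0
  u_1 = 0;  a_2 = 0;  u_2 = (u_1 − 0)/5 = 0
  u_2 = 0;  a_3 = 0;  u_3 = (u_2 − 0)/5 = 0
Digits: (0, 3, 0, 0).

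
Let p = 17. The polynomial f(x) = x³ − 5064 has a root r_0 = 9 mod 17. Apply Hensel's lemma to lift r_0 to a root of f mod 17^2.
r_1 = 9 (mod 289)

Hensel: r_{i+1} = r_i − f(r_i)/f′(r_i) mod 17^{i+2}, where f′(x) = 3x². Iterate:
  r_0 = 9 (mod 17)
  r_1 = 9 (mod 289)
Final: r = 9 with f(r) ≡ 0 mod 17^2.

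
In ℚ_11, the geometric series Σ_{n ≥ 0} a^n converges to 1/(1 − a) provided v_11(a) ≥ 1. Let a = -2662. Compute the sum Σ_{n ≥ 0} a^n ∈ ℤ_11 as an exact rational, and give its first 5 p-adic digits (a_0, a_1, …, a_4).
Σ a^n = 1/(1 − a) = 1/2663;  first 5 digits = (1, 0, 0, 9, 10)

v_11(a) = 3 ≥ 1, so the series converges in ℤ_11 to 1/(1 − a) = 1/(1 − (-2662)) = 1/2663. Expand this rational in ℤ_11: compute digits iteratively via d_i = x_i mod 11, x_{i+1} = (x_i − d_i)/11. The first 5 digits are (1, 0, 0, 9, 10).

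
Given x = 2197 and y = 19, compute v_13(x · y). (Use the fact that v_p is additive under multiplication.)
v_13(41743) = 3

v_p(x) = 3 (factor: 2197 = 13^3 · 1); v_p(y) = 0 (factor: 19 = 13^0 · 19). Additivity: v_p(xy) = v_p(x) + v_p(y) = 3 + 0 = 3. (Direct check: xy = 41743 = 13^3 · (19).)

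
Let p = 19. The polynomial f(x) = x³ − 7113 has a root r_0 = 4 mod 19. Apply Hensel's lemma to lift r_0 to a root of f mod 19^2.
r_1 = 23 (mod 361)

Hensel: r_{i+1} = r_i − f(r_i)/f′(r_i) mod 19^{i+2}, where f′(x) = 3x². Iterate:
  r_0 = 4 (mod 19)
  r_1 = 23 (mod 361)
Final: r = 23 with f(r) ≡ 0 mod 19^2.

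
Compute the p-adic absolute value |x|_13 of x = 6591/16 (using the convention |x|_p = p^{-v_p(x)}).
|6591/16|_13 = 1/2197

Step 1 — compute v_13(x) by factoring powers of 13 out of the numerator and denominator: v_13(6591/16) = 3. Step 2 — apply |x|_p = p^{-v_p(x)} = 13^{-3} = 1/2197.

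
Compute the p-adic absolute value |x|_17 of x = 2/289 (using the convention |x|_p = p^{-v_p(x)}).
|2/289|_17 = 289

Step 1 — compute v_17(x) by factoring powers of 17 out of the numerator and denominator: v_17(2/289) = -2. Step 2 — apply |x|_p = p^{-v_p(x)} = 17^{2} = 289.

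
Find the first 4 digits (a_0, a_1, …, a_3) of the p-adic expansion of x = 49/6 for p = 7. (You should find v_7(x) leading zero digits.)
(a_0, …, a_3) = (0, 0, 6, 5)

v_7(49/6) = 2, so a_0 = ... = a_1 = 0. Factor out: x = 7^2 · u with u = 1/6 a unit in ℤ_7. Expand u iteratively via a_{v+i} = u_i mod 7, u_{i+1} = (u_i − a_{v+i})/7:
  u_0 = 1/6;  a_2 = 6;  u_1 = (u_0 − 6)/7 = -5/6
  u_1 = -5/6;  a_3 = 5;  u_2 = (u_1 − 5)/7 = -5/6
Digits: (0, 0, 6, 5).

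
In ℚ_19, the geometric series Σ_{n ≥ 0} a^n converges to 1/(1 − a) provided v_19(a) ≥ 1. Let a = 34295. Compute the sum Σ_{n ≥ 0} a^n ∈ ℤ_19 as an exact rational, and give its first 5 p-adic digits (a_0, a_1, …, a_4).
Σ a^n = 1/(1 − a) = -1/34294;  first 5 digits = (1, 0, 0, 5, 0)

v_19(a) = 3 ≥ 1, so the series converges in ℤ_19 to 1/(1 − a) = 1/(1 − 34295) = -1/34294. Expand this rational in ℤ_19: compute digits iteratively via d_i = x_i mod 19, x_{i+1} = (x_i − d_i)/19. The first 5 digits are (1, 0, 0, 5, 0).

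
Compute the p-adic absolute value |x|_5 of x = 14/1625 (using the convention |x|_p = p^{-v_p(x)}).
|14/1625|_5 = 125

Step 1 — compute v_5(x) by factoring powers of 5 out of the numerator and denominator: v_5(14/1625) = -3. Step 2 — apply |x|_p = p^{-v_p(x)} = 5^{3} = 125.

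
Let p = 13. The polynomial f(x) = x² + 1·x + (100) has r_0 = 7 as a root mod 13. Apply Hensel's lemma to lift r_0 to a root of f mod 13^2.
r_1 = 98 (mod 169)

Hensel: r_{i+1} = r_i − f(r_i)·(f′(r_i))^{-1} mod 13^{i+2}, f′(x) = 2x + 1. Iterate:
  r_0 = 7 (mod 13)
  r_1 = 98 (mod 169)
Final: r = 98 satisfies f(r) ≡ 0 mod 13^2.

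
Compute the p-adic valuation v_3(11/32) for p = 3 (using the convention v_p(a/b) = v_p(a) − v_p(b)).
v_3(11/32) = 0

Factor powers of 3 from the numerator and denominator of the reduced fraction: 11 = 3^0 · 11 and 32 = 3^0 · 32. Apply v_p(a/b) = v_p(a) − v_p(b): v_3(11/32) = 0 − 0 = 0.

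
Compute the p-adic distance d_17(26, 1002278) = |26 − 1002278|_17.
d_17(26, 1002278) = 1/83521

Step 1 — x − y = 26 − 1002278 = -1002252. Step 2 — v_17(-1002252) = 4 (factor: -1002252 = −(17^4 · 12); the sign does not affect v_p). Step 3 — |x − y|_17 = 17^{-4} = 1/83521.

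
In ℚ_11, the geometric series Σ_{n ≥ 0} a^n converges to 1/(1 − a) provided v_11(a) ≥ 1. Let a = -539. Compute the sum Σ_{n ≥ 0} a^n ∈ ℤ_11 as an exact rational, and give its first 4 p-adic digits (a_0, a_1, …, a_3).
Σ a^n = 1/(1 − a) = 1/540;  first 4 digits = (1, 6, 9, 4)

v_11(a) = 1 ≥ 1, so the series converges in ℤ_11 to 1/(1 − a) = 1/(1 − (-539)) = 1/540. Expand this rational in ℤ_11: compute digits iteratively via d_i = x_i mod 11, x_{i+1} = (x_i − d_i)/11. The first 4 digits are (1, 6, 9, 4).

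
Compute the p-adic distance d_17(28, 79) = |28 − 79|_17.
d_17(28, 79) = 1/17

Step 1 — x − y = 28 − 79 = -51. Step 2 — v_17(-51) = 1 (factor: -51 = −(17^1 · 3); the sign does not affect v_p). Step 3 — |x − y|_17 = 17^{-1} = 1/17.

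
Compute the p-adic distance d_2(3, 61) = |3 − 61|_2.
d_2(3, 61) = 1/2

Step 1 — x − y = 3 − 61 = -58. Step 2 — v_2(-58) = 1 (factor: -58 = −(2^1 · 29); the sign does not affect v_p). Step 3 — |x − y|_2 = 2^{-1} = 1/2.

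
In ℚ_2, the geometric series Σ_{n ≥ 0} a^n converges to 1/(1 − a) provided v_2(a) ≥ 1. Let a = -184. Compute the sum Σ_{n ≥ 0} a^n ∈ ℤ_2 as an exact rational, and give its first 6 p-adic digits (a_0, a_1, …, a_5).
Σ a^n = 1/(1 − a) = 1/185;  first 6 digits = (1, 0, 0, 1, 0, 0)

v_2(a) = 3 ≥ 1, so the series converges in ℤ_2 to 1/(1 − a) = 1/(1 − (-184)) = 1/185. Expand this rational in ℤ_2: compute digits iteratively via d_i = x_i mod 2, x_{i+1} = (x_i − d_i)/2. The first 6 digits are (1, 0, 0, 1, 0, 0).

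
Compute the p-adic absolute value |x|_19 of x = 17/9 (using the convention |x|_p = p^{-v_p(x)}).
|17/9|_19 = 1

Step 1 — compute v_19(x) by factoring powers of 19 out of the numerator and denominator: v_19(17/9) = 0. Step 2 — apply |x|_p = p^{-v_p(x)} = 19^{0} = 1.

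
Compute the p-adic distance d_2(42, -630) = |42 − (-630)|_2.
d_2(42, -630) = 1/32

Step 1 — x − y = 42 − (-630) = 672. Step 2 — v_2(672) = 5 (factor: 672 = (2^5 · 21); the sign does not affect v_p). Step 3 — |x − y|_2 = 2^{-5} = 1/32.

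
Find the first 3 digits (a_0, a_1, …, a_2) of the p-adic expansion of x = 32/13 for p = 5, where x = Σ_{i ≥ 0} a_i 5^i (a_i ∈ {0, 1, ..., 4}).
(a_0, …, a_2) = (4, 2, 3)

v_5(32/13) = 0 (numerator and denominator both coprime to 5), so x ∈ ℤ_5^×. Compute digits iteratively via a_i = x_i mod 5, x_{i+1} = (x_i − a_i)/5, with x_0 = x:
  x_0 = 32/13;  a_0 = 4;  x_1 = (x_0 − 4)/5 = -4/13
  x_1 = -4/13;  a_1 = 2;  x_2 = (x_1 − 2)/5 = -6/13
  x_2 = -6/13;  a_2 = 3;  x_3 = (x_2 − 3)/5 = -9/13
Digits: (4, 2, 3).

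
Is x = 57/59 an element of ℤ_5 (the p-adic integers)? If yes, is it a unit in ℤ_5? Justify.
x ∈ ℤ_5^× (unit); v_5(x) = 0

ℤ_5 = {x ∈ ℚ_5 : v_5(x) ≥ 0} and ℤ_5^× = {x ∈ ℤ_5 : v_5(x) = 0}. Here v_5(57/59) = v_5(num) − v_5(den) = 0; compare against these criteria.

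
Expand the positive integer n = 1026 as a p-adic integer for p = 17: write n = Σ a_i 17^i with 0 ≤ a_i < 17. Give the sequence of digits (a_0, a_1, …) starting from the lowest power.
(a_0, a_1, …) = (6, 9, 3)

Repeated division by 17 gives the digits low-to-high: 1026 = 6 + 9·17^1 + 3·17^2. Digit sequence: (6, 9, 3).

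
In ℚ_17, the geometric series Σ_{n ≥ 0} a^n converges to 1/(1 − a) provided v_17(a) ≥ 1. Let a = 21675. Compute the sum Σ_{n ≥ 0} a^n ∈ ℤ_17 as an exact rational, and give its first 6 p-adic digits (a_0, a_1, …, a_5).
Σ a^n = 1/(1 − a) = -1/21674;  first 6 digits = (1, 0, 7, 4, 15, 7)

v_17(a) = 2 ≥ 1, so the series converges in ℤ_17 to 1/(1 − a) = 1/(1 − 21675) = -1/21674. Expand this rational in ℤ_17: compute digits iteratively via d_i = x_i mod 17, x_{i+1} = (x_i − d_i)/17. The first 6 digits are (1, 0, 7, 4, 15, 7).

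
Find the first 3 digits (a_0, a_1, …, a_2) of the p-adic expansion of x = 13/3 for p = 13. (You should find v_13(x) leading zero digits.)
(a_0, …, a_2) = (0, 9, 8)

v_13(13/3) = 1, so a_0 = ... = a_0 = 0. Factor out: x = 13^1 · u with u = 1/3 a unit in ℤ_13. Expand u iteratively via a_{v+i} = u_i mod 13, u_{i+1} = (u_i − a_{v+i})/13:
  u_0 = 1/3;  a_1 = 9;  u_1 = (u_0 − 9)/13 = -2/3
  u_1 = -2/3;  a_2 = 8;  u_2 = (u_1 − 8)/13 = -2/3
Digits: (0, 9, 8).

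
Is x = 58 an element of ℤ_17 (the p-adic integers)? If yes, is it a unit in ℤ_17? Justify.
x ∈ ℤ_17^× (unit); v_17(x) = 0

ℤ_17 = {x ∈ ℚ_17 : v_17(x) ≥ 0} and ℤ_17^× = {x ∈ ℤ_17 : v_17(x) = 0}. Here v_17(58) = v_17(num) − v_17(den) = 0; compare against these criteria.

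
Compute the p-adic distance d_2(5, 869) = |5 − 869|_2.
d_2(5, 869) = 1/32

Step 1 — x − y = 5 − 869 = -864. Step 2 — v_2(-864) = 5 (factor: -864 = −(2^5 · 27); the sign does not affect v_p). Step 3 — |x − y|_2 = 2^{-5} = 1/32.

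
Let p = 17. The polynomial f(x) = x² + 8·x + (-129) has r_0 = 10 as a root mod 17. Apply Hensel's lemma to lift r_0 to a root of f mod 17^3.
r_2 = 4787 (mod 4913)

Hensel: r_{i+1} = r_i − f(r_i)·(f′(r_i))^{-1} mod 17^{i+2}, f′(x) = 2x + 8. Iterate:
  r_0 = 10 (mod 17)
  r_1 = 163 (mod 289)
  r_2 = 4787 (mod 4913)
Final: r = 4787 satisfies f(r) ≡ 0 mod 17^3.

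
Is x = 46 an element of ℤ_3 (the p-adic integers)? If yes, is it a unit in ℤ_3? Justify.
x ∈ ℤ_3^× (unit); v_3(x) = 0

ℤ_3 = {x ∈ ℚ_3 : v_3(x) ≥ 0} and ℤ_3^× = {x ∈ ℤ_3 : v_3(x) = 0}. Here v_3(46) = v_3(num) − v_3(den) = 0; compare against these criteria.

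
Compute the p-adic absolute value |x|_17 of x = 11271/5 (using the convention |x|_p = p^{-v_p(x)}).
|11271/5|_17 = 1/289

Step 1 — compute v_17(x) by factoring powers of 17 out of the numerator and denominator: v_17(11271/5) = 2. Step 2 — apply |x|_p = p^{-v_p(x)} = 17^{-2} = 1/289.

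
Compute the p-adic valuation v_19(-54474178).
v_19(-54474178) = 5

v_19(n) is the largest exponent k such that 19^k divides n. Factor out: -54474178 = -19^5 · 22. (Sign doesn't affect v_p.) So v_19(-54474178) = 5.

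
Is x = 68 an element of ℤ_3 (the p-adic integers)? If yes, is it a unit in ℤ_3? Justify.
x ∈ ℤ_3^× (unit); v_3(x) = 0

ℤ_3 = {x ∈ ℚ_3 : v_3(x) ≥ 0} and ℤ_3^× = {x ∈ ℤ_3 : v_3(x) = 0}. Here v_3(68) = v_3(num) − v_3(den) = 0; compare against these criteria.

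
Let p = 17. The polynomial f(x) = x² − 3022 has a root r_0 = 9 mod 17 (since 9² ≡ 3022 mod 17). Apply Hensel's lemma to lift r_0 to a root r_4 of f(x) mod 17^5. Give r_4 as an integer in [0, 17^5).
r_4 = 68264 (mod 1419857)

Hensel's recurrence: r_{i+1} = r_i − f(r_i)·(f′(r_i))^{-1} mod 17^{i+2}, with f′(x) = 2x. Iterate:
  r_0 = 9 (mod 17)
  r_1 = 60 (mod 289)
  r_2 = 4395 (mod 4913)
  r_3 = 68264 (mod 83521)
  r_4 = 68264 (mod 1419857)
Final: r_4 = 68264, and one checks f(r_4) ≡ 0 mod 17^5.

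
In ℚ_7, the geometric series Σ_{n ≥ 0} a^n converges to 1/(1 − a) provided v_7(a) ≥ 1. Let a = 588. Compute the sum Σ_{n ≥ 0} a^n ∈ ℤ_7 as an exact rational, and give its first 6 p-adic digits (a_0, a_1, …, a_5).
Σ a^n = 1/(1 − a) = -1/587;  first 6 digits = (1, 0, 5, 1, 4, 6)

v_7(a) = 2 ≥ 1, so the series converges in ℤ_7 to 1/(1 − a) = 1/(1 − 588) = -1/587. Expand this rational in ℤ_7: compute digits iteratively via d_i = x_i mod 7, x_{i+1} = (x_i − d_i)/7. The first 6 digits are (1, 0, 5, 1, 4, 6).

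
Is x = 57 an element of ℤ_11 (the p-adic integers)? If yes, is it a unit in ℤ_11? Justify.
x ∈ ℤ_11^× (unit); v_11(x) = 0

ℤ_11 = {x ∈ ℚ_11 : v_11(x) ≥ 0} and ℤ_11^× = {x ∈ ℤ_11 : v_11(x) = 0}. Here v_11(57) = v_11(num) − v_11(den) = 0; compare against these criteria.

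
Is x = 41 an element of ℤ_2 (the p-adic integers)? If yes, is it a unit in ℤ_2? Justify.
x ∈ ℤ_2^× (unit); v_2(x) = 0

ℤ_2 = {x ∈ ℚ_2 : v_2(x) ≥ 0} and ℤ_2^× = {x ∈ ℤ_2 : v_2(x) = 0}. Here v_2(41) = v_2(num) − v_2(den) = 0; compare against these criteria.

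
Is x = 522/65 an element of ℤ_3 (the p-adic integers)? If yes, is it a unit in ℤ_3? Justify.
x ∈ ℤ_3 but not a unit; v_3(x) = 2 > 0

ℤ_3 = {x ∈ ℚ_3 : v_3(x) ≥ 0} and ℤ_3^× = {x ∈ ℤ_3 : v_3(x) = 0}. Here v_3(522/65) = v_3(num) − v_3(den) = 2; compare against these criteria.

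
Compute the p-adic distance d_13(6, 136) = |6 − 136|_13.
d_13(6, 136) = 1/13

Step 1 — x − y = 6 − 136 = -130. Step 2 — v_13(-130) = 1 (factor: -130 = −(13^1 · 10); the sign does not affect v_p). Step 3 — |x − y|_13 = 13^{-1} = 1/13.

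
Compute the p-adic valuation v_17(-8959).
v_17(-8959) = 2

v_17(n) is the largest exponent k such that 17^k divides n. Factor out: -8959 = -17^2 · 31. (Sign doesn't affect v_p.) So v_17(-8959) = 2.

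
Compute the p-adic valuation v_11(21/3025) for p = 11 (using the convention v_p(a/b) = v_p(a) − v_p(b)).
v_11(21/3025) = -2

Factor powers of 11 from the numerator and denominator of the reduced fraction: 21 = 11^0 · 21 and 3025 = 11^2 · 25. Apply v_p(a/b) = v_p(a) − v_p(b): v_11(21/3025) = 0 − 2 = -2.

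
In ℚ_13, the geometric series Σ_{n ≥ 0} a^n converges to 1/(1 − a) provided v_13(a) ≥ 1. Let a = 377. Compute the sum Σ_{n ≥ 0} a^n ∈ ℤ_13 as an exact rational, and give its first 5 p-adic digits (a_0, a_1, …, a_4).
Σ a^n = 1/(1 − a) = -1/376;  first 5 digits = (1, 3, 11, 0, 12)

v_13(a) = 1 ≥ 1, so the series converges in ℤ_13 to 1/(1 − a) = 1/(1 − 377) = -1/376. Expand this rational in ℤ_13: compute digits iteratively via d_i = x_i mod 13, x_{i+1} = (x_i − d_i)/13. The first 5 digits are (1, 3, 11, 0, 12).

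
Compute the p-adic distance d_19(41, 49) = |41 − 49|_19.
d_19(41, 49) = 1

Step 1 — x − y = 41 − 49 = -8. Step 2 — v_19(-8) = 0 (factor: -8 = −(19^0 · 8); the sign does not affect v_p). Step 3 — |x − y|_19 = 19^{0} = 1.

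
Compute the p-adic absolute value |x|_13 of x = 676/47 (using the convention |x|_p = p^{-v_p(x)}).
|676/47|_13 = 1/169

Step 1 — compute v_13(x) by factoring powers of 13 out of the numerator and denominator: v_13(676/47) = 2. Step 2 — apply |x|_p = p^{-v_p(x)} = 13^{-2} = 1/169.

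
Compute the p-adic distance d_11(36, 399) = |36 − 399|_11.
d_11(36, 399) = 1/121

Step 1 — x − y = 36 − 399 = -363. Step 2 — v_11(-363) = 2 (factor: -363 = −(11^2 · 3); the sign does not affect v_p). Step 3 — |x − y|_11 = 11^{-2} = 1/121.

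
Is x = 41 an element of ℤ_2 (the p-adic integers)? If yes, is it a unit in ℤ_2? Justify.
x ∈ ℤ_2^× (unit); v_2(x) = 0

ℤ_2 = {x ∈ ℚ_2 : v_2(x) ≥ 0} and ℤ_2^× = {x ∈ ℤ_2 : v_2(x) = 0}. Here v_2(41) = v_2(num) − v_2(den) = 0; compare against these criteria.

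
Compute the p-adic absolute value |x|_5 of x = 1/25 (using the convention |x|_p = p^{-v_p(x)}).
|1/25|_5 = 25

Step 1 — compute v_5(x) by factoring powers of 5 out of the numerator and denominator: v_5(1/25) = -2. Step 2 — apply |x|_p = p^{-v_p(x)} = 5^{2} = 25.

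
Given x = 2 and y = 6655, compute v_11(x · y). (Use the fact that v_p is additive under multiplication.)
v_11(13310) = 3

v_p(x) = 0 (factor: 2 = 11^0 · 2); v_p(y) = 3 (factor: 6655 = 11^3 · 5). Additivity: v_p(xy) = v_p(x) + v_p(y) = 0 + 3 = 3. (Direct check: xy = 13310 = 11^3 · (10).)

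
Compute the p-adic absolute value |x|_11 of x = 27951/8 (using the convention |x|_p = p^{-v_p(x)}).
|27951/8|_11 = 1/1331

Step 1 — compute v_11(x) by factoring powers of 11 out of the numerator and denominator: v_11(27951/8) = 3. Step 2 — apply |x|_p = p^{-v_p(x)} = 11^{-3} = 1/1331.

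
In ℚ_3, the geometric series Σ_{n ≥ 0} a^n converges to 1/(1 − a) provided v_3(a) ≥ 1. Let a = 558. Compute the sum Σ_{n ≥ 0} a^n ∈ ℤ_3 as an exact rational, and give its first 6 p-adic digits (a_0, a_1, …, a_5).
Σ a^n = 1/(1 − a) = -1/557;  first 6 digits = (1, 0, 2, 2, 1, 2)

v_3(a) = 2 ≥ 1, so the series converges in ℤ_3 to 1/(1 − a) = 1/(1 − 558) = -1/557. Expand this rational in ℤ_3: compute digits iteratively via d_i = x_i mod 3, x_{i+1} = (x_i − d_i)/3. The first 6 digits are (1, 0, 2, 2, 1, 2).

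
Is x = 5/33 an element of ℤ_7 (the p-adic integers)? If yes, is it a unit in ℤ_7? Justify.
x ∈ ℤ_7^× (unit); v_7(x) = 0

ℤ_7 = {x ∈ ℚ_7 : v_7(x) ≥ 0} and ℤ_7^× = {x ∈ ℤ_7 : v_7(x) = 0}. Here v_7(5/33) = v_7(num) − v_7(den) = 0; compare against these criteria.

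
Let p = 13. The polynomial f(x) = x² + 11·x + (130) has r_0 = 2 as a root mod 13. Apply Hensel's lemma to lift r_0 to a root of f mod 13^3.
r_2 = 1783 (mod 2197)

Hensel: r_{i+1} = r_i − f(r_i)·(f′(r_i))^{-1} mod 13^{i+2}, f′(x) = 2x + 11. Iterate:
  r_0 = 2 (mod 13)
  r_1 = 93 (mod 169)
  r_2 = 1783 (mod 2197)
Final: r = 1783 satisfies f(r) ≡ 0 mod 13^3.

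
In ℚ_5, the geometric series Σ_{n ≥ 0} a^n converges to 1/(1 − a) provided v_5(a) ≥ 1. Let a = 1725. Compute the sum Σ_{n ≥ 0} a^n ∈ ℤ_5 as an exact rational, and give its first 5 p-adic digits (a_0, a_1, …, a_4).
Σ a^n = 1/(1 − a) = -1/1724;  first 5 digits = (1, 0, 4, 3, 3)

v_5(a) = 2 ≥ 1, so the series converges in ℤ_5 to 1/(1 − a) = 1/(1 − 1725) = -1/1724. Expand this rational in ℤ_5: compute digits iteratively via d_i = x_i mod 5, x_{i+1} = (x_i − d_i)/5. The first 5 digits are (1, 0, 4, 3, 3).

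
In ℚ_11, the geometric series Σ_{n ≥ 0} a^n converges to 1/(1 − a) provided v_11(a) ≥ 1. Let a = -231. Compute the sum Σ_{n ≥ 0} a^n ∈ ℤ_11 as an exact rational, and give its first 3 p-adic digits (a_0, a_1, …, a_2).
Σ a^n = 1/(1 − a) = 1/232;  first 3 digits = (1, 1, 10)

v_11(a) = 1 ≥ 1, so the series converges in ℤ_11 to 1/(1 − a) = 1/(1 − (-231)) = 1/232. Expand this rational in ℤ_11: compute digits iteratively via d_i = x_i mod 11, x_{i+1} = (x_i − d_i)/11. The first 3 digits are (1, 1, 10).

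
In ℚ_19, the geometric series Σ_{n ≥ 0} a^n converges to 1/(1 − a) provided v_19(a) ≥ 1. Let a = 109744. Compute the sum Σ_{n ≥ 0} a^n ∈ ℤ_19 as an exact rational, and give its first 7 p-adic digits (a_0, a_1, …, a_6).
Σ a^n = 1/(1 − a) = -1/109743;  first 7 digits = (1, 0, 0, 16, 0, 0, 9)

v_19(a) = 3 ≥ 1, so the series converges in ℤ_19 to 1/(1 − a) = 1/(1 − 109744) = -1/109743. Expand this rational in ℤ_19: compute digits iteratively via d_i = x_i mod 19, x_{i+1} = (x_i − d_i)/19. The first 7 digits are (1, 0, 0, 16, 0, 0, 9).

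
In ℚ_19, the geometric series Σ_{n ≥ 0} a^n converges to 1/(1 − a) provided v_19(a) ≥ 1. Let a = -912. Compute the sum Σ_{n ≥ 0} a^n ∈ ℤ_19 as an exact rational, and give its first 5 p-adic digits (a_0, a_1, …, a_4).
Σ a^n = 1/(1 − a) = 1/913;  first 5 digits = (1, 9, 2, 14, 5)

v_19(a) = 1 ≥ 1, so the series converges in ℤ_19 to 1/(1 − a) = 1/(1 − (-912)) = 1/913. Expand this rational in ℤ_19: compute digits iteratively via d_i = x_i mod 19, x_{i+1} = (x_i − d_i)/19. The first 5 digits are (1, 9, 2, 14, 5).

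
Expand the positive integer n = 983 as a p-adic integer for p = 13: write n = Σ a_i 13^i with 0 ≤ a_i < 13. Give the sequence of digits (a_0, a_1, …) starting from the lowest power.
(a_0, a_1, …) = (8, 10, 5)

Repeated division by 13 gives the digits low-to-high: 983 = 8 + 10·13^1 + 5·13^2. Digit sequence: (8, 10, 5).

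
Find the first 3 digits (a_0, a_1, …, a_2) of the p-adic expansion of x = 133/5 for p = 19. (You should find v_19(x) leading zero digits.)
(a_0, …, a_2) = (0, 9, 11)

v_19(133/5) = 1, so a_0 = ... = a_0 = 0. Factor out: x = 19^1 · u with u = 7/5 a unit in ℤ_19. Expand u iteratively via a_{v+i} = u_i mod 19, u_{i+1} = (u_i − a_{v+i})/19:
  u_0 = 7/5;  a_1 = 9;  u_1 = (u_0 − 9)/19 = -2/5
  u_1 = -2/5;  a_2 = 11;  u_2 = (u_1 − 11)/19 = -3/5
Digits: (0, 9, 11).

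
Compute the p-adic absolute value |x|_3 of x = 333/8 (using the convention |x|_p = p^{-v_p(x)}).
|333/8|_3 = 1/9

Step 1 — compute v_3(x) by factoring powers of 3 out of the numerator and denominator: v_3(333/8) = 2. Step 2 — apply |x|_p = p^{-v_p(x)} = 3^{-2} = 1/9.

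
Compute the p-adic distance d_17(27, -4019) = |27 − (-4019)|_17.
d_17(27, -4019) = 1/289

Step 1 — x − y = 27 − (-4019) = 4046. Step 2 — v_17(4046) = 2 (factor: 4046 = (17^2 · 14); the sign does not affect v_p). Step 3 — |x − y|_17 = 17^{-2} = 1/289.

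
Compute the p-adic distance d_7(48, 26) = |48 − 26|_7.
d_7(48, 26) = 1

Step 1 — x − y = 48 − 26 = 22. Step 2 — v_7(22) = 0 (factor: 22 = (7^0 · 22); the sign does not affect v_p). Step 3 — |x − y|_7 = 7^{0} = 1.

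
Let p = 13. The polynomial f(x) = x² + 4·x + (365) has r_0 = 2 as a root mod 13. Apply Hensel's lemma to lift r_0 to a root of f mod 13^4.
r_3 = 4539 (mod 28561)

Hensel: r_{i+1} = r_i − f(r_i)·(f′(r_i))^{-1} mod 13^{i+2}, f′(x) = 2x + 4. Iterate:
  r_0 = 2 (mod 13)
  r_1 = 145 (mod 169)
  r_2 = 145 (mod 2197)
  r_3 = 4539 (mod 28561)
Final: r = 4539 satisfies f(r) ≡ 0 mod 13^4.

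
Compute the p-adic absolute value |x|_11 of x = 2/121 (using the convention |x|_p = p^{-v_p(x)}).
|2/121|_11 = 121

Step 1 — compute v_11(x) by factoring powers of 11 out of the numerator and denominator: v_11(2/121) = -2. Step 2 — apply |x|_p = p^{-v_p(x)} = 11^{2} = 121.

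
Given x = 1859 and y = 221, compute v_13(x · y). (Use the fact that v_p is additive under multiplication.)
v_13(410839) = 3

v_p(x) = 2 (factor: 1859 = 13^2 · 11); v_p(y) = 1 (factor: 221 = 13^1 · 17). Additivity: v_p(xy) = v_p(x) + v_p(y) = 2 + 1 = 3. (Direct check: xy = 410839 = 13^3 · (187).)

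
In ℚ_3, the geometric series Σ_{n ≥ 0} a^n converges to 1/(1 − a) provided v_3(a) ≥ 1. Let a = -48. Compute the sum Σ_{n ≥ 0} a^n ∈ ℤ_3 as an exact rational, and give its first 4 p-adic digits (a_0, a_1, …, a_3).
Σ a^n = 1/(1 − a) = 1/49;  first 4 digits = (1, 2, 1, 1)

v_3(a) = 1 ≥ 1, so the series converges in ℤ_3 to 1/(1 − a) = 1/(1 − (-48)) = 1/49. Expand this rational in ℤ_3: compute digits iteratively via d_i = x_i mod 3, x_{i+1} = (x_i − d_i)/3. The first 4 digits are (1, 2, 1, 1).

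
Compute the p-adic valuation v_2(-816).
v_2(-816) = 4

v_2(n) is the largest exponent k such that 2^k divides n. Factor out: -816 = -2^4 · 51. (Sign doesn't affect v_p.) So v_2(-816) = 4.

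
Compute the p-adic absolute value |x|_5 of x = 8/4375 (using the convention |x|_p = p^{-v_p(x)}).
|8/4375|_5 = 625

Step 1 — compute v_5(x) by factoring powers of 5 out of the numerator and denominator: v_5(8/4375) = -4. Step 2 — apply |x|_p = p^{-v_p(x)} = 5^{4} = 625.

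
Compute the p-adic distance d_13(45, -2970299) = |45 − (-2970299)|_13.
d_13(45, -2970299) = 1/371293

Step 1 — x − y = 45 − (-2970299) = 2970344. Step 2 — v_13(2970344) = 5 (factor: 2970344 = (13^5 · 8); the sign does not affect v_p). Step 3 — |x − y|_13 = 13^{-5} = 1/371293.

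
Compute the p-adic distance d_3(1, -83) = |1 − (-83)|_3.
d_3(1, -83) = 1/3

Step 1 — x − y = 1 − (-83) = 84. Step 2 — v_3(84) = 1 (factor: 84 = (3^1 · 28); the sign does not affect v_p). Step 3 — |x − y|_3 = 3^{-1} = 1/3.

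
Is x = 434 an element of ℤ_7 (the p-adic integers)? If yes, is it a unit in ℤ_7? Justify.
x ∈ ℤ_7 but not a unit; v_7(x) = 1 > 0

ℤ_7 = {x ∈ ℚ_7 : v_7(x) ≥ 0} and ℤ_7^× = {x ∈ ℤ_7 : v_7(x) = 0}. Here v_7(434) = v_7(num) − v_7(den) = 1; compare against these criteria.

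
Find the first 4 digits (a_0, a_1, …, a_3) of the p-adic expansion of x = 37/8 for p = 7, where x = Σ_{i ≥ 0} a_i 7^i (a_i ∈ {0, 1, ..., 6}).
(a_0, …, a_3) = (2, 3, 4, 2)

v_7(37/8) = 0 (numerator and denominator both coprime to 7), so x ∈ ℤ_7^×. Compute digits iteratively via a_i = x_i mod 7, x_{i+1} = (x_i − a_i)/7, with x_0 = x:
  x_0 = 37/8;  a_0 = 2;  x_1 = (x_0 − 2)/7 = 3/8
  x_1 = 3/8;  a_1 = 3;  x_2 = (x_1 − 3)/7 = -3/8
  x_2 = -3/8;  a_2 = 4;  x_3 = (x_2 − 4)/7 = -5/8
  x_3 = -5/8;  a_3 = 2;  x_4 = (x_3 − 2)/7 = -3/8
Digits: (2, 3, 4, 2).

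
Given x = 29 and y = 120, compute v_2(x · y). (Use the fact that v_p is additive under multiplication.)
v_2(3480) = 3

v_p(x) = 0 (factor: 29 = 2^0 · 29); v_p(y) = 3 (factor: 120 = 2^3 · 15). Additivity: v_p(xy) = v_p(x) + v_p(y) = 0 + 3 = 3. (Direct check: xy = 3480 = 2^3 · (435).)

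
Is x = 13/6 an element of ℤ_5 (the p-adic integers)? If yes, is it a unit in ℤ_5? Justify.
x ∈ ℤ_5^× (unit); v_5(x) = 0

ℤ_5 = {x ∈ ℚ_5 : v_5(x) ≥ 0} and ℤ_5^× = {x ∈ ℤ_5 : v_5(x) = 0}. Here v_5(13/6) = v_5(num) − v_5(den) = 0; compare against these criteria.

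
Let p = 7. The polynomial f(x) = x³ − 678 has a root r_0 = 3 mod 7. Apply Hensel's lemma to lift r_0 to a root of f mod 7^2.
r_1 = 38 (mod 49)

Hensel: r_{i+1} = r_i − f(r_i)/f′(r_i) mod 7^{i+2}, where f′(x) = 3x². Iterate:
  r_0 = 3 (mod 7)
  r_1 = 38 (mod 49)
Final: r = 38 with f(r) ≡ 0 mod 7^2.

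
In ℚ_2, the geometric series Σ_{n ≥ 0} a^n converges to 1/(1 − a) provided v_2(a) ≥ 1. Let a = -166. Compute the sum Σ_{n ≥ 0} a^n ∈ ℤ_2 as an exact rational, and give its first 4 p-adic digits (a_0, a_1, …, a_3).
Σ a^n = 1/(1 − a) = 1/167;  first 4 digits = (1, 1, 1, 0)

v_2(a) = 1 ≥ 1, so the series converges in ℤ_2 to 1/(1 − a) = 1/(1 − (-166)) = 1/167. Expand this rational in ℤ_2: compute digits iteratively via d_i = x_i mod 2, x_{i+1} = (x_i − d_i)/2. The first 4 digits are (1, 1, 1, 0).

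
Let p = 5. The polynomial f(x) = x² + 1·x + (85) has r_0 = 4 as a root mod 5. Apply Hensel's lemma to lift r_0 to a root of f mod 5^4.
r_3 = 559 (mod 625)

Hensel: r_{i+1} = r_i − f(r_i)·(f′(r_i))^{-1} mod 5^{i+2}, f′(x) = 2x + 1. Iterate:
  r_0 = 4 (mod 5)
  r_1 = 9 (mod 25)
  r_2 = 59 (mod 125)
  r_3 = 559 (mod 625)
Final: r = 559 satisfies f(r) ≡ 0 mod 5^4.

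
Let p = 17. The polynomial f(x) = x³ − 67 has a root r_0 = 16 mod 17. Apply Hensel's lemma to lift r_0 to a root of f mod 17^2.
r_1 = 118 (mod 289)

Hensel: r_{i+1} = r_i − f(r_i)/f′(r_i) mod 17^{i+2}, where f′(x) = 3x². Iterate:
  r_0 = 16 (mod 17)
  r_1 = 118 (mod 289)
Final: r = 118 with f(r) ≡ 0 mod 17^2.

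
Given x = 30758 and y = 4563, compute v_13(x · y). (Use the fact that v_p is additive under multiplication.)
v_13(140348754) = 5

v_p(x) = 3 (factor: 30758 = 13^3 · 14); v_p(y) = 2 (factor: 4563 = 13^2 · 27). Additivity: v_p(xy) = v_p(x) + v_p(y) = 3 + 2 = 5. (Direct check: xy = 140348754 = 13^5 · (378).)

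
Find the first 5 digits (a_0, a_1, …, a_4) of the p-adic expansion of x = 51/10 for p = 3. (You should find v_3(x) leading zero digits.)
(a_0, …, a_4) = (0, 2, 2, 2, 0)

v_3(51/10) = 1, so a_0 = ... = a_0 = 0. Factor out: x = 3^1 · u with u = 17/10 a unit in ℤ_3. Expand u iteratively via a_{v+i} = u_i mod 3, u_{i+1} = (u_i − a_{v+i})/3:
  u_0 = 17/10;  a_1 = 2;  u_1 = (u_0 − 2)/3 = -1/10
  u_1 = -1/10;  a_2 = 2;  u_2 = (u_1 − 2)/3 = -7/10
  u_2 = -7/10;  a_3 = 2;  u_3 = (u_2 − 2)/3 = -9/10
  u_3 = -9/10;  a_4 = 0;  u_4 = (u_3 − 0)/3 = -3/10
Digits: (0, 2, 2, 2, 0).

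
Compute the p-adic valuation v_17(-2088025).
v_17(-2088025) = 4

v_17(n) is the largest exponent k such that 17^k divides n. Factor out: -2088025 = -17^4 · 25. (Sign doesn't affect v_p.) So v_17(-2088025) = 4.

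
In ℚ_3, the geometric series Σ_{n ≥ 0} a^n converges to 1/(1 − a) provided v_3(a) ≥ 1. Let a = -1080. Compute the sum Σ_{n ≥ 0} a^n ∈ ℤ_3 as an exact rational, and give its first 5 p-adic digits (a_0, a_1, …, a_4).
Σ a^n = 1/(1 − a) = 1/1081;  first 5 digits = (1, 0, 0, 2, 1)

v_3(a) = 3 ≥ 1, so the series converges in ℤ_3 to 1/(1 − a) = 1/(1 − (-1080)) = 1/1081. Expand this rational in ℤ_3: compute digits iteratively via d_i = x_i mod 3, x_{i+1} = (x_i − d_i)/3. The first 5 digits are (1, 0, 0, 2, 1).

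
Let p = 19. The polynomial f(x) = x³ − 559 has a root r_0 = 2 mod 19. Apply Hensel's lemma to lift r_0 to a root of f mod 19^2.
r_1 = 78 (mod 361)

Hensel: r_{i+1} = r_i − f(r_i)/f′(r_i) mod 19^{i+2}, where f′(x) = 3x². Iterate:
  r_0 = 2 (mod 19)
  r_1 = 78 (mod 361)
Final: r = 78 with f(r) ≡ 0 mod 19^2.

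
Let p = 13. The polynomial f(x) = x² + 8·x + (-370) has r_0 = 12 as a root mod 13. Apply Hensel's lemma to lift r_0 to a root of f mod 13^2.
r_1 = 90 (mod 169)

Hensel: r_{i+1} = r_i − f(r_i)·(f′(r_i))^{-1} mod 13^{i+2}, f′(x) = 2x + 8. Iterate:
  r_0 = 12 (mod 13)
  r_1 = 90 (mod 169)
Final: r = 90 satisfies f(r) ≡ 0 mod 13^2.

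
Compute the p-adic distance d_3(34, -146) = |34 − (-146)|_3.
d_3(34, -146) = 1/9

Step 1 — x − y = 34 − (-146) = 180. Step 2 — v_3(180) = 2 (factor: 180 = (3^2 · 20); the sign does not affect v_p). Step 3 — |x − y|_3 = 3^{-2} = 1/9.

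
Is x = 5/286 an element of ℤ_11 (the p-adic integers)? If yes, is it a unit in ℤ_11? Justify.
x ∉ ℤ_11 (v_11(x) = -1 < 0)

ℤ_11 = {x ∈ ℚ_11 : v_11(x) ≥ 0} and ℤ_11^× = {x ∈ ℤ_11 : v_11(x) = 0}. Here v_11(5/286) = v_11(num) − v_11(den) = -1; compare against these criteria.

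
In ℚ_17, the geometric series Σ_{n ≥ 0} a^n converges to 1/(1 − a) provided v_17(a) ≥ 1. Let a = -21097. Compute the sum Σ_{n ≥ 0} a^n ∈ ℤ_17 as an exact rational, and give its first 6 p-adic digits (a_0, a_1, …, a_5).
Σ a^n = 1/(1 − a) = 1/21098;  first 6 digits = (1, 0, 12, 12, 7, 7)

v_17(a) = 2 ≥ 1, so the series converges in ℤ_17 to 1/(1 − a) = 1/(1 − (-21097)) = 1/21098. Expand this rational in ℤ_17: compute digits iteratively via d_i = x_i mod 17, x_{i+1} = (x_i − d_i)/17. The first 6 digits are (1, 0, 12, 12, 7, 7).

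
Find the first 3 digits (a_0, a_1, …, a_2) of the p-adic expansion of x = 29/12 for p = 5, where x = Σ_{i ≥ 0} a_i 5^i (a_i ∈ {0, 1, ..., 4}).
(a_0, …, a_2) = (2, 3, 4)

v_5(29/12) = 0 (numerator and denominator both coprime to 5), so x ∈ ℤ_5^×. Compute digits iteratively via a_i = x_i mod 5, x_{i+1} = (x_i − a_i)/5, with x_0 = x:
  x_0 = 29/12;  a_0 = 2;  x_1 = (x_0 − 2)/5 = 1/12
  x_1 = 1/12;  a_1 = 3;  x_2 = (x_1 − 3)/5 = -7/12
  x_2 = -7/12;  a_2 = 4;  x_3 = (x_2 − 4)/5 = -11/12
Digits: (2, 3, 4).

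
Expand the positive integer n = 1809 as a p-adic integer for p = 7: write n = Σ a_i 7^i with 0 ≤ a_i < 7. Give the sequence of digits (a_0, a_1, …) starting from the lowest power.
(a_0, a_1, …) = (3, 6, 1, 5)

Repeated division by 7 gives the digits low-to-high: 1809 = 3 + 6·7^1 + 1·7^2 + 5·7^3. Digit sequence: (3, 6, 1, 5).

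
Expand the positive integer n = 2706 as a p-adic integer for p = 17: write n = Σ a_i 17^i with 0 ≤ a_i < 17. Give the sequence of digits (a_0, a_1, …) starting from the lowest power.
(a_0, a_1, …) = (3, 6, 9)

Repeated division by 17 gives the digits low-to-high: 2706 = 3 + 6·17^1 + 9·17^2. Digit sequence: (3, 6, 9).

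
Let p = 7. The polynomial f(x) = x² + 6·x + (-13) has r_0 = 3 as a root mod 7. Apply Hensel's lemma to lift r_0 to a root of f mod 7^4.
r_3 = 2313 (mod 2401)

Hensel: r_{i+1} = r_i − f(r_i)·(f′(r_i))^{-1} mod 7^{i+2}, f′(x) = 2x + 6. Iterate:
  r_0 = 3 (mod 7)
  r_1 = 10 (mod 49)
  r_2 = 255 (mod 343)
  r_3 = 2313 (mod 2401)
Final: r = 2313 satisfies f(r) ≡ 0 mod 7^4.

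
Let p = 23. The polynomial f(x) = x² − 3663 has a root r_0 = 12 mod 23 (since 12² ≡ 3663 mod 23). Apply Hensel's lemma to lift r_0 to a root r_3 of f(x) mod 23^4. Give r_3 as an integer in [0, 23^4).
r_3 = 265915 (mod 279841)

Hensel's recurrence: r_{i+1} = r_i − f(r_i)·(f′(r_i))^{-1} mod 23^{i+2}, with f′(x) = 2x. Iterate:
  r_0 = 12 (mod 23)
  r_1 = 357 (mod 529)
  r_2 = 10408 (mod 12167)
  r_3 = 265915 (mod 279841)
Final: r_3 = 265915, and one checks f(r_3) ≡ 0 mod 23^4.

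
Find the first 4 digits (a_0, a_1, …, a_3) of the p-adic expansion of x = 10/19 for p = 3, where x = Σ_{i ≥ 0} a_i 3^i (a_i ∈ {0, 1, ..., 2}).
(a_0, …, a_3) = (1, 0, 2, 2)

v_3(10/19) = 0 (numerator and denominator both coprime to 3), so x ∈ ℤ_3^×. Compute digits iteratively via a_i = x_i mod 3, x_{i+1} = (x_i − a_i)/3, with x_0 = x:
  x_0 = 10/19;  a_0 = 1;  x_1 = (x_0 − 1)/3 = -3/19
  x_1 = -3/19;  a_1 = 0;  x_2 = (x_1 − 0)/3 = -1/19
  x_2 = -1/19;  a_2 = 2;  x_3 = (x_2 − 2)/3 = -13/19
  x_3 = -13/19;  a_3 = 2;  x_4 = (x_3 − 2)/3 = -17/19
Digits: (1, 0, 2, 2).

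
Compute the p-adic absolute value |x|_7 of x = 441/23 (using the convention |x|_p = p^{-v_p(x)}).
|441/23|_7 = 1/49

Step 1 — compute v_7(x) by factoring powers of 7 out of the numerator and denominator: v_7(441/23) = 2. Step 2 — apply |x|_p = p^{-v_p(x)} = 7^{-2} = 1/49.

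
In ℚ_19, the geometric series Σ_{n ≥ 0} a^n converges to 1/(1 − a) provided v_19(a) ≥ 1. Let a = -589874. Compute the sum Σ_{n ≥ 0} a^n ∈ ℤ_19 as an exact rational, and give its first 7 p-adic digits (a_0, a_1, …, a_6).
Σ a^n = 1/(1 − a) = 1/589875;  first 7 digits = (1, 0, 0, 9, 14, 18, 4)

v_19(a) = 3 ≥ 1, so the series converges in ℤ_19 to 1/(1 − a) = 1/(1 − (-589874)) = 1/589875. Expand this rational in ℤ_19: compute digits iteratively via d_i = x_i mod 19, x_{i+1} = (x_i − d_i)/19. The first 7 digits are (1, 0, 0, 9, 14, 18, 4).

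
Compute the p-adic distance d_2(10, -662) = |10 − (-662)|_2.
d_2(10, -662) = 1/32

Step 1 — x − y = 10 − (-662) = 672. Step 2 — v_2(672) = 5 (factor: 672 = (2^5 · 21); the sign does not affect v_p). Step 3 — |x − y|_2 = 2^{-5} = 1/32.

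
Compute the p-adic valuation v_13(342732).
v_13(342732) = 4

v_13(n) is the largest exponent k such that 13^k divides n. Factor out: 342732 = 13^4 · 12. (Sign doesn't affect v_p.) So v_13(342732) = 4.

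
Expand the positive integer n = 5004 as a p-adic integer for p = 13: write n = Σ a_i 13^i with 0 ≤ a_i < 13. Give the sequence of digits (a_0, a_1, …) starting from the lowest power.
(a_0, a_1, …) = (12, 7, 3, 2)

Repeated division by 13 gives the digits low-to-high: 5004 = 12 + 7·13^1 + 3·13^2 + 2·13^3. Digit sequence: (12, 7, 3, 2).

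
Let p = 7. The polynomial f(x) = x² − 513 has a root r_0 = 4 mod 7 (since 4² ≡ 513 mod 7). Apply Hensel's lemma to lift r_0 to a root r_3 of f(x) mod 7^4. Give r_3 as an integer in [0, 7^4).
r_3 = 1775 (mod 2401)

Hensel's recurrence: r_{i+1} = r_i − f(r_i)·(f′(r_i))^{-1} mod 7^{i+2}, with f′(x) = 2x. Iterate:
  r_0 = 4 (mod 7)
  r_1 = 11 (mod 49)
  r_2 = 60 (mod 343)
  r_3 = 1775 (mod 2401)
Final: r_3 = 1775, and one checks f(r_3) ≡ 0 mod 7^4.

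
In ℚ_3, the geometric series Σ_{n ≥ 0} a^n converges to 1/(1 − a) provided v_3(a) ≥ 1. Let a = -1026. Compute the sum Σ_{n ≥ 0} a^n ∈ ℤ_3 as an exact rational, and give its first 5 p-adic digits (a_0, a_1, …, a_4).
Σ a^n = 1/(1 − a) = 1/1027;  first 5 digits = (1, 0, 0, 1, 2)

v_3(a) = 3 ≥ 1, so the series converges in ℤ_3 to 1/(1 − a) = 1/(1 − (-1026)) = 1/1027. Expand this rational in ℤ_3: compute digits iteratively via d_i = x_i mod 3, x_{i+1} = (x_i − d_i)/3. The first 5 digits are (1, 0, 0, 1, 2).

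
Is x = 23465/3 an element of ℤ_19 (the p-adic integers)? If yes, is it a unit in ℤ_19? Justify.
x ∈ ℤ_19 but not a unit; v_19(x) = 2 > 0

ℤ_19 = {x ∈ ℚ_19 : v_19(x) ≥ 0} and ℤ_19^× = {x ∈ ℤ_19 : v_19(x) = 0}. Here v_19(23465/3) = v_19(num) − v_19(den) = 2; compare against these criteria.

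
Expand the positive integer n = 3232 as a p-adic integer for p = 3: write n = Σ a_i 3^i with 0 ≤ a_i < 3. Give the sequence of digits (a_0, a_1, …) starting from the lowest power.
(a_0, a_1, …) = (1, 0, 2, 2, 0, 1, 1, 1)

Repeated division by 3 gives the digits low-to-high: 3232 = 1 + 2·3^2 + 2·3^3 + 1·3^5 + 1·3^6 + 1·3^7. Digit sequence: (1, 0, 2, 2, 0, 1, 1, 1).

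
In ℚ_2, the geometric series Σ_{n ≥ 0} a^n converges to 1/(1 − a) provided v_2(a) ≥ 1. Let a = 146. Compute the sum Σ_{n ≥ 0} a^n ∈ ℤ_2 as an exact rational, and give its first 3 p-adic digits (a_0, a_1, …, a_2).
Σ a^n = 1/(1 − a) = -1/145;  first 3 digits = (1, 1, 1)

v_2(a) = 1 ≥ 1, so the series converges in ℤ_2 to 1/(1 − a) = 1/(1 − 146) = -1/145. Expand this rational in ℤ_2: compute digits iteratively via d_i = x_i mod 2, x_{i+1} = (x_i − d_i)/2. The first 3 digits are (1, 1, 1).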